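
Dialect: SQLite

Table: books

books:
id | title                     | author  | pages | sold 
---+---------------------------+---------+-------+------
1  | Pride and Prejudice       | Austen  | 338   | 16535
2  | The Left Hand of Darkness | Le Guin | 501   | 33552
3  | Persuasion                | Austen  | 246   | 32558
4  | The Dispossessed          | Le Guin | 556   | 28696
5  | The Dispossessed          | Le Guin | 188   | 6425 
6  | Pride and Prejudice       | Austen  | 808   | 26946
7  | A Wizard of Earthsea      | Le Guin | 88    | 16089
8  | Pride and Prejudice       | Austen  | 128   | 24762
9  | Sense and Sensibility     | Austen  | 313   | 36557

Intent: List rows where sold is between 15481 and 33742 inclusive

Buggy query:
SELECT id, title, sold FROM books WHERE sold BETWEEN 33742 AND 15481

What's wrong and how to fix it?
Bug: BETWEEN expects the lower bound first; with 33742 AND 15481 the range is empty

Fix: Write BETWEEN 15481 AND 33742

Corrected query:
SELECT id, title, sold FROM books WHERE sold BETWEEN 15481 AND 33742

Result:
id | title                     | sold 
---+---------------------------+------
1  | Pride and Prejudice       | 16535
2  | The Left Hand of Darkness | 33552
3  | Persuasion                | 32558
4  | The Dispossessed          | 28696
6  | Pride and Prejudice       | 26946
7  | A Wizard of Earthsea      | 16089
8  | Pride and Prejudice       | 24762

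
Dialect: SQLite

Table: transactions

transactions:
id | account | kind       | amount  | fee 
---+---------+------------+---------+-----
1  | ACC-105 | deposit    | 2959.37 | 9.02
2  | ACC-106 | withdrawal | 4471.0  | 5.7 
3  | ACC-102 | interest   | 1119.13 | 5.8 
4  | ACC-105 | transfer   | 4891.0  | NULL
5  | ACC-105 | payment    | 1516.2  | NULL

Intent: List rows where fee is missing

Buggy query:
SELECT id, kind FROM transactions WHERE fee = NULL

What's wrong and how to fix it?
Bug: Comparing to NULL with '=' never matches; NULL = NULL is unknown, not true

Fix: Use IS NULL to test for NULL

Corrected query:
SELECT id, kind FROM transactions WHERE fee IS NULL

Result:
id | kind    
---+---------
4  | transfer
5  | payment 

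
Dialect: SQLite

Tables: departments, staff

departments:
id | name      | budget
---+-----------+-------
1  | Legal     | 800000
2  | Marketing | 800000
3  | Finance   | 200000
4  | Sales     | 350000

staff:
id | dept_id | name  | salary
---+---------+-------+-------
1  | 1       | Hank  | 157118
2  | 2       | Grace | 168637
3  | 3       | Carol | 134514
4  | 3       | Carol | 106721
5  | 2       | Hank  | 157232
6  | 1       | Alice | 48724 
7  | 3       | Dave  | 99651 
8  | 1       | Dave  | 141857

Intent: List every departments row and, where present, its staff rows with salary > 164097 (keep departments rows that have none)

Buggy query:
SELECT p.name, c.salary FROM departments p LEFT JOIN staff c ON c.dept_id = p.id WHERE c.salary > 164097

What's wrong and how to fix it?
Bug: Filtering c.salary in WHERE discards the NULL rows produced by LEFT JOIN, turning it into an inner join

Fix: Put 'c.salary > 164097' in the JOIN's ON clause instead of WHERE

Corrected query:
SELECT p.name, c.salary FROM departments p LEFT JOIN staff c ON c.dept_id = p.id AND c.salary > 164097

Result:
name      | salary
----------+-------
Legal     | NULL  
Marketing | 168637
Finance   | NULL  
Sales     | NULL  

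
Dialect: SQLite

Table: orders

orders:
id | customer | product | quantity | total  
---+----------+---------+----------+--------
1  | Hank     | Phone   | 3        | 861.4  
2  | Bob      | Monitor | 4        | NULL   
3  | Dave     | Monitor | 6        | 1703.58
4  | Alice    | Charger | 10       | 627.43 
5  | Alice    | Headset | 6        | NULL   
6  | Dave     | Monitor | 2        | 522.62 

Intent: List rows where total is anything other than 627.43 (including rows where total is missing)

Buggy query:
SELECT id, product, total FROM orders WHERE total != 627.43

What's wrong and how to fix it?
Bug: 'total != 627.43' is unknown when total is NULL, so NULL rows are silently excluded

Fix: Handle NULL separately with IS NULL alongside the inequality

Corrected query:
SELECT id, product, total FROM orders WHERE total != 627.43 OR total IS NULL

Result:
id | product | total  
---+---------+--------
1  | Phone   | 861.4  
2  | Monitor | NULL   
3  | Monitor | 1703.58
5  | Headset | NULL   
6  | Monitor | 522.62 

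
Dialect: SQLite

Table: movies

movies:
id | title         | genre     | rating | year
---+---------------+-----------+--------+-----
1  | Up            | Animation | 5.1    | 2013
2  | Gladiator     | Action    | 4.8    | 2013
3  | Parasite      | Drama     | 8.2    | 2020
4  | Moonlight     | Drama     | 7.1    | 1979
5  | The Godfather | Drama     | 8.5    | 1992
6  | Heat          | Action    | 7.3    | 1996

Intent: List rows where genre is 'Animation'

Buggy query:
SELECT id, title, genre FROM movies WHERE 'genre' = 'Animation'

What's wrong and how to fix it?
Bug: 'genre' in single quotes is a string literal, not the column; the comparison is literal-vs-literal and never true

Fix: Remove the quotes around the column name (or use double quotes for an identifier)

Corrected query:
SELECT id, title, genre FROM movies WHERE genre = 'Animation'

Result:
id | title | genre    
---+-------+----------
1  | Up    | Animation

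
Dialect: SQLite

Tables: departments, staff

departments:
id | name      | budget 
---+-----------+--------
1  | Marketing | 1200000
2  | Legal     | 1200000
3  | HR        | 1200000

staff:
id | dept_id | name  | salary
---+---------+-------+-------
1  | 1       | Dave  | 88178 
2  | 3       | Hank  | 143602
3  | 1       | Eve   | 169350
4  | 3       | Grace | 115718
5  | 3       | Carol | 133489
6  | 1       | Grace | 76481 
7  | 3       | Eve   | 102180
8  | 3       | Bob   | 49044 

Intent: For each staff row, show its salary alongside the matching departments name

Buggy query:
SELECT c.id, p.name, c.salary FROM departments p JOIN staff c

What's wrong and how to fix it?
Bug: JOIN with no ON clause produces a cartesian product; every staff row pairs with every departments row

Fix: Specify the join condition linking the foreign key to the parent id

Corrected query:
SELECT c.id, p.name, c.salary FROM departments p JOIN staff c ON c.dept_id = p.id

Result:
id | name      | salary
---+-----------+-------
1  | Marketing | 88178 
2  | HR        | 143602
3  | Marketing | 169350
4  | HR        | 115718
5  | HR        | 133489
6  | Marketing | 76481 
7  | HR        | 102180
8  | HR        | 49044 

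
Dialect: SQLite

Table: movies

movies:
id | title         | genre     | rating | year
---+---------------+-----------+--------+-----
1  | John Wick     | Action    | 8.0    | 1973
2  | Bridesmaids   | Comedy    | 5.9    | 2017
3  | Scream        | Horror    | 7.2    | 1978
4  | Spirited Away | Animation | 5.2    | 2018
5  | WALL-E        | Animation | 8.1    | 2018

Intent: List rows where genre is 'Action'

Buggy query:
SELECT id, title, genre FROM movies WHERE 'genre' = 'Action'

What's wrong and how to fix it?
Bug: 'genre' in single quotes is a string literal, not the column; the comparison is literal-vs-literal and never true

Fix: Reference the column as genre without single quotes

Corrected query:
SELECT id, title, genre FROM movies WHERE genre = 'Action'

Result:
id | title     | genre 
---+-----------+-------
1  | John Wick | Action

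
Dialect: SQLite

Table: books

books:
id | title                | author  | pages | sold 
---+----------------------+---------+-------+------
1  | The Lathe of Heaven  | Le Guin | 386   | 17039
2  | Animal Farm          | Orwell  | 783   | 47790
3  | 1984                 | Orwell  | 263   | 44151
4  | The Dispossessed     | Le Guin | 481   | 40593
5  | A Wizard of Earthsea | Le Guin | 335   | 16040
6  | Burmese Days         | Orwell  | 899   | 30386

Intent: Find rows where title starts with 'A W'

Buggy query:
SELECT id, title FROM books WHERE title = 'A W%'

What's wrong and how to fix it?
Bug: '=' compares the literal string including the % character; pattern matching needs LIKE

Fix: Use LIKE for wildcard pattern matching

Corrected query:
SELECT id, title FROM books WHERE title LIKE 'A W%'

Result:
id | title               
---+---------------------
5  | A Wizard of Earthsea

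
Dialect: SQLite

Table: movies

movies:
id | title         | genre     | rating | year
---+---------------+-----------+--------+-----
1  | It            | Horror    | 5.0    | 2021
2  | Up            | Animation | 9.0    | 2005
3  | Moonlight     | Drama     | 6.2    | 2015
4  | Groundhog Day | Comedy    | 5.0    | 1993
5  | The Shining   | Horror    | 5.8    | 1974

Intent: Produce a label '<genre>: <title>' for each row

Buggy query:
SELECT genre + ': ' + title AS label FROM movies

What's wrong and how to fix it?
Bug: SQLite uses || for string concatenation; + coerces text to numbers (yielding 0)

Fix: Replace + with || to concatenate text

Corrected query:
SELECT genre || ': ' || title AS label FROM movies

Result:
label                
---------------------
Horror: It           
Animation: Up        
Drama: Moonlight     
Comedy: Groundhog Day
Horror: The Shining  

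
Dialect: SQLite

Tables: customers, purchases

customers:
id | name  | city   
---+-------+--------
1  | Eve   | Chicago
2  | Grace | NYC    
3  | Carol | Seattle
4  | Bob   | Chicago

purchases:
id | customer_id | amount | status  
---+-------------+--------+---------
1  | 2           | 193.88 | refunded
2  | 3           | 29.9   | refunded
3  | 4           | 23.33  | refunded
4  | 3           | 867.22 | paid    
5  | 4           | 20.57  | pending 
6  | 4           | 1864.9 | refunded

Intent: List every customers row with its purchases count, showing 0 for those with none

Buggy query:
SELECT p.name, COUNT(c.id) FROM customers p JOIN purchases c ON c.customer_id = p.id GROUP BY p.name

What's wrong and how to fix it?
Bug: An inner join excludes parents with zero children

Fix: Use LEFT JOIN so parents without children still appear (COUNT(c.id) gives 0)

Corrected query:
SELECT p.name, COUNT(c.id) FROM customers p LEFT JOIN purchases c ON c.customer_id = p.id GROUP BY p.name

Result:
name  | COUNT(c.id)
------+------------
Bob   | 3          
Carol | 2          
Eve   | 0          
Grace | 1          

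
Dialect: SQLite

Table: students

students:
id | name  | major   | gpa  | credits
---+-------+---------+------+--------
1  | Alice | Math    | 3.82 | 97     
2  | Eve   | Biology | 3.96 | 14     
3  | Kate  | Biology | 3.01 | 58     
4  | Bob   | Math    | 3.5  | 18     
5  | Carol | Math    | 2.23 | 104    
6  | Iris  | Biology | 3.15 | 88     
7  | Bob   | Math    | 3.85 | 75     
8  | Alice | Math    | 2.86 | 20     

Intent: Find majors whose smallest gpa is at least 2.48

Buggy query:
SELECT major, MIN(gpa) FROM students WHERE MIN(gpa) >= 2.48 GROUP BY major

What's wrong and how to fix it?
Bug: Aggregates like MIN are computed per group after WHERE runs

Fix: Use HAVING for the per-group MIN condition

Corrected query:
SELECT major, MIN(gpa) FROM students GROUP BY major HAVING MIN(gpa) >= 2.48

Result:
major   | MIN(gpa)
--------+---------
Biology | 3.01    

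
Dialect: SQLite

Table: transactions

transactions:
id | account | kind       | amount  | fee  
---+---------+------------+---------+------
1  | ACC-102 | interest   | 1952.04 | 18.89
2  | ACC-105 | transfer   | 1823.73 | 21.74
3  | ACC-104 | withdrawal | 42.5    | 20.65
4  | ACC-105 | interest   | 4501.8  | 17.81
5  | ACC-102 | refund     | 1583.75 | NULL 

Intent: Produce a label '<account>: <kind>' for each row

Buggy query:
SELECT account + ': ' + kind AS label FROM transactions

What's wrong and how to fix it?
Bug: SQLite uses || for string concatenation; + coerces text to numbers (yielding 0)

Fix: Replace + with || to concatenate text

Corrected query:
SELECT account || ': ' || kind AS label FROM transactions

Result:
label              
-------------------
ACC-102: interest  
ACC-105: transfer  
ACC-104: withdrawal
ACC-105: interest  
ACC-102: refund    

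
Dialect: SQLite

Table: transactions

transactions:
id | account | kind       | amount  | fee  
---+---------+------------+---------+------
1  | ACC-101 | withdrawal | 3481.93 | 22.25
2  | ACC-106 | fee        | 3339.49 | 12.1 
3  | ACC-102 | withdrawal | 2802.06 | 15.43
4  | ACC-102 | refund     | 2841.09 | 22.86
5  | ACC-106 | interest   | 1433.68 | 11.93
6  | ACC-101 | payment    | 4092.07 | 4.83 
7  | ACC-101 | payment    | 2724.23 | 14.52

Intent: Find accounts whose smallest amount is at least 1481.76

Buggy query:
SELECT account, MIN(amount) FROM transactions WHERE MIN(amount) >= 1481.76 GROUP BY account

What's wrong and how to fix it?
Bug: MIN() in WHERE is a misuse of aggregate

Fix: Replace WHERE with HAVING after the GROUP BY

Corrected query:
SELECT account, MIN(amount) FROM transactions GROUP BY account HAVING MIN(amount) >= 1481.76

Result:
account | MIN(amount)
--------+------------
ACC-101 | 2724.23    
ACC-102 | 2802.06    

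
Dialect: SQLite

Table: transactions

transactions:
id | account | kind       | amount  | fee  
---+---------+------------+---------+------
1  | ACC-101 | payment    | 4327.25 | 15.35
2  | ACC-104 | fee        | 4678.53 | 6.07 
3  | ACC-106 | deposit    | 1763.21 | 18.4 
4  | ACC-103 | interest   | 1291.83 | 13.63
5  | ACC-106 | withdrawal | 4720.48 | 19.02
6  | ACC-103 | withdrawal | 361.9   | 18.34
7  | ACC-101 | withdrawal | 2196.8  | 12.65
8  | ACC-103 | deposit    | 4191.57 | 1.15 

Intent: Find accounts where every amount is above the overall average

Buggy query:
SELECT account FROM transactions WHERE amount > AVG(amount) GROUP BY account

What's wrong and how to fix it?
Bug: AVG() is an aggregate; it can't sit directly in WHERE

Fix: Use a subquery for AVG and a HAVING MIN(...) filter so the condition holds for every row in the group

Corrected query:
SELECT account FROM transactions GROUP BY account HAVING MIN(amount) > (SELECT AVG(amount) FROM transactions)

Result:
account
-------
ACC-104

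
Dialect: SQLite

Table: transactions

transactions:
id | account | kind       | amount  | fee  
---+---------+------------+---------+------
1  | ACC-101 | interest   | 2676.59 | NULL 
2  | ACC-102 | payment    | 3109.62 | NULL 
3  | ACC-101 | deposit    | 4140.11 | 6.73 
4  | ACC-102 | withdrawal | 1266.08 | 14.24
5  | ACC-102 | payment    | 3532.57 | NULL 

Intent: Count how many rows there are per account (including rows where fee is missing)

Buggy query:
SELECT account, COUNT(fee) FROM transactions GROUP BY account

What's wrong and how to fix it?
Bug: COUNT(fee) skips NULLs, so groups with missing fee are undercounted

Fix: Use COUNT(*) to count all rows regardless of NULL

Corrected query:
SELECT account, COUNT(*) FROM transactions GROUP BY account

Result:
account | COUNT(*)
--------+---------
ACC-101 | 2       
ACC-102 | 3       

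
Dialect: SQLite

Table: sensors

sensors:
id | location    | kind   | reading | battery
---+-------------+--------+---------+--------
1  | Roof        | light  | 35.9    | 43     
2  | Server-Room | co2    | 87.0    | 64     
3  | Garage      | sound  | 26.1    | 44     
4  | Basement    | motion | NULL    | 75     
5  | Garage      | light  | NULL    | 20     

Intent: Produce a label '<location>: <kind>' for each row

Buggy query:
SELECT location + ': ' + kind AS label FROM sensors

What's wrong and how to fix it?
Bug: SQLite uses || for string concatenation; + coerces text to numbers (yielding 0)

Fix: Replace + with || to concatenate text

Corrected query:
SELECT location || ': ' || kind AS label FROM sensors

Result:
label           
----------------
Roof: light     
Server-Room: co2
Garage: sound   
Basement: motion
Garage: light   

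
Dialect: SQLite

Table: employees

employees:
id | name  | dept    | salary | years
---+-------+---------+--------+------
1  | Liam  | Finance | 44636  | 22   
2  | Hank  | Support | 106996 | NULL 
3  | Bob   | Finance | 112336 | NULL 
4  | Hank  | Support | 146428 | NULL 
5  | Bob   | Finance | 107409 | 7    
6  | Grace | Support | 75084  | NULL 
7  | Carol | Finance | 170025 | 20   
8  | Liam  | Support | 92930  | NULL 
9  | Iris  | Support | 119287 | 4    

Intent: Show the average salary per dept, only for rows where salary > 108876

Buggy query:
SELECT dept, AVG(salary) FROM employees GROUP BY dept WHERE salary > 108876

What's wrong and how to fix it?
Bug: Row-level WHERE must come before GROUP BY in the clause order

Fix: Move the WHERE clause before GROUP BY

Corrected query:
SELECT dept, AVG(salary) FROM employees WHERE salary > 108876 GROUP BY dept

Result:
dept    | AVG(salary)
--------+------------
Finance | 141180.5   
Support | 132857.5   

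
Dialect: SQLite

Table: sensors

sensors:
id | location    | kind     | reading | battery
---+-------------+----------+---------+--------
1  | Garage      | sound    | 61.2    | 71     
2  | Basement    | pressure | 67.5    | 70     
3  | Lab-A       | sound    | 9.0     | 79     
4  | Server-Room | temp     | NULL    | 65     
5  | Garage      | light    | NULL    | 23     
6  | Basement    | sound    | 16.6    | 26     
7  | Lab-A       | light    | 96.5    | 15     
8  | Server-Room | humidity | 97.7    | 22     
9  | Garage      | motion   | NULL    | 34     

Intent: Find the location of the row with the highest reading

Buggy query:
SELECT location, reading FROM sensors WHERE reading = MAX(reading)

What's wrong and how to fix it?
Bug: MAX(reading) is an aggregate and cannot be used directly in WHERE

Fix: Wrap MAX in a scalar subquery so WHERE compares against a single value

Corrected query:
SELECT location, reading FROM sensors WHERE reading = (SELECT MAX(reading) FROM sensors)

Result:
location    | reading
------------+--------
Server-Room | 97.7   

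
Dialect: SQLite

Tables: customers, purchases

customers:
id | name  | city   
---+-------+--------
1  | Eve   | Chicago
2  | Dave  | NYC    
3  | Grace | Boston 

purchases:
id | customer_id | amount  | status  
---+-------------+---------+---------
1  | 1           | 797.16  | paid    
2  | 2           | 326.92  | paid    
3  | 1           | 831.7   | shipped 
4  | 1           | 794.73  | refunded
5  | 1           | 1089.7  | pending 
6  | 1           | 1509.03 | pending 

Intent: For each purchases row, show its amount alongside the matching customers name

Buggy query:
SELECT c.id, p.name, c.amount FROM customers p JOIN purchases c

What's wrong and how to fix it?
Bug: Missing join condition: each purchases row is matched to all customers rows instead of just its own

Fix: Specify the join condition linking the foreign key to the parent id

Corrected query:
SELECT c.id, p.name, c.amount FROM customers p JOIN purchases c ON c.customer_id = p.id

Result:
id | name | amount 
---+------+--------
1  | Eve  | 797.16 
2  | Dave | 326.92 
3  | Eve  | 831.7  
4  | Eve  | 794.73 
5  | Eve  | 1089.7 
6  | Eve  | 1509.03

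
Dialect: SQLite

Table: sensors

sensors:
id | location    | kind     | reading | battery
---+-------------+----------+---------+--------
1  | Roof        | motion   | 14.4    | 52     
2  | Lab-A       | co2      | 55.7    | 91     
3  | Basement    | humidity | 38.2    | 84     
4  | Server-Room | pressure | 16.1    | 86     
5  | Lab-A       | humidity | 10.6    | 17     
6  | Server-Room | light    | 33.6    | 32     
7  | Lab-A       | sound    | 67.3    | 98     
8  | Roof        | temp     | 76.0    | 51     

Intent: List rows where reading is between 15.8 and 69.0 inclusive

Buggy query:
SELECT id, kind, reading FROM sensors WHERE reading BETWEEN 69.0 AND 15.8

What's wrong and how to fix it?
Bug: The bounds are reversed; BETWEEN a AND b requires a <= b to match anything

Fix: Write BETWEEN 15.8 AND 69.0

Corrected query:
SELECT id, kind, reading FROM sensors WHERE reading BETWEEN 15.8 AND 69.0

Result:
id | kind     | reading
---+----------+--------
2  | co2      | 55.7   
3  | humidity | 38.2   
4  | pressure | 16.1   
6  | light    | 33.6   
7  | sound    | 67.3   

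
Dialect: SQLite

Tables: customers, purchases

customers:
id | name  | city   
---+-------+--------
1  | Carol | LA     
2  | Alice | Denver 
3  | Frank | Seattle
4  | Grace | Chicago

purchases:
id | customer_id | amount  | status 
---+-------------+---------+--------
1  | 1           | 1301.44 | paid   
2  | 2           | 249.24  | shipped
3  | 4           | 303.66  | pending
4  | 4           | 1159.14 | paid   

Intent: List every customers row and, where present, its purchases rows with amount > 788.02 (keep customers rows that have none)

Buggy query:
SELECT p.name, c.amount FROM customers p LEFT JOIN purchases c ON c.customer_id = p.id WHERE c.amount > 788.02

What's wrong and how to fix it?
Bug: A WHERE condition on the right-hand table after LEFT JOIN drops unmatched parents

Fix: Put 'c.amount > 788.02' in the JOIN's ON clause instead of WHERE

Corrected query:
SELECT p.name, c.amount FROM customers p LEFT JOIN purchases c ON c.customer_id = p.id AND c.amount > 788.02

Result:
name  | amount 
------+--------
Carol | 1301.44
Alice | NULL   
Frank | NULL   
Grace | 1159.14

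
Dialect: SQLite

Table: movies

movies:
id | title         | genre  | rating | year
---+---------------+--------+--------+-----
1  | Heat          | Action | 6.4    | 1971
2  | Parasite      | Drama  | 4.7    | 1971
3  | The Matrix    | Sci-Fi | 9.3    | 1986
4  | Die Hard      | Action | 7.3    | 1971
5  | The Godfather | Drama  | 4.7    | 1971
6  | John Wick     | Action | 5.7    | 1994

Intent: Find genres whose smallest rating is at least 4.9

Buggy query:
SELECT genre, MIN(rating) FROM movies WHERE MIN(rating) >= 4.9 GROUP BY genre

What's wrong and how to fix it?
Bug: MIN() in WHERE is a misuse of aggregate

Fix: Use HAVING for the per-group MIN condition

Corrected query:
SELECT genre, MIN(rating) FROM movies GROUP BY genre HAVING MIN(rating) >= 4.9

Result:
genre  | MIN(rating)
-------+------------
Action | 5.7        
Sci-Fi | 9.3        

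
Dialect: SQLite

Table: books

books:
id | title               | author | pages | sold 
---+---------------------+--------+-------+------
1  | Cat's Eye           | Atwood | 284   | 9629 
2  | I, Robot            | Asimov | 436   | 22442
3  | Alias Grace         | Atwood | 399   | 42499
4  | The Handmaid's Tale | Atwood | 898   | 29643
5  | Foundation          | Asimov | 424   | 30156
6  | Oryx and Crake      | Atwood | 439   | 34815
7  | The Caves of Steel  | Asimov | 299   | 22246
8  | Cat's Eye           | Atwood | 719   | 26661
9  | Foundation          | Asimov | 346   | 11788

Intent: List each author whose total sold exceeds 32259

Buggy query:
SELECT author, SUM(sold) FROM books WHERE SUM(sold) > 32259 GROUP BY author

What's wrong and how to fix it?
Bug: WHERE runs before GROUP BY, so aggregates aren't available there

Fix: Move the aggregate condition to a HAVING clause

Corrected query:
SELECT author, SUM(sold) FROM books GROUP BY author HAVING SUM(sold) > 32259

Result:
author | SUM(sold)
-------+----------
Asimov | 86632    
Atwood | 143247   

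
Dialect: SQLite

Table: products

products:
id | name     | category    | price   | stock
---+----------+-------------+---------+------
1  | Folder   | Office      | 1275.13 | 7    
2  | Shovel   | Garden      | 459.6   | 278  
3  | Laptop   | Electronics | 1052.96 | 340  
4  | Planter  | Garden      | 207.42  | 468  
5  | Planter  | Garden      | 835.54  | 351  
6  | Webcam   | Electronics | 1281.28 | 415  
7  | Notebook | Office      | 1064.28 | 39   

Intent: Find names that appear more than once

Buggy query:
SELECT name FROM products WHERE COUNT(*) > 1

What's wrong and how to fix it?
Bug: WHERE can't reference COUNT(*); aggregates are computed after WHERE

Fix: GROUP BY name, then filter groups with HAVING COUNT(*) > 1

Corrected query:
SELECT name FROM products GROUP BY name HAVING COUNT(*) > 1

Result:
name   
-------
Planter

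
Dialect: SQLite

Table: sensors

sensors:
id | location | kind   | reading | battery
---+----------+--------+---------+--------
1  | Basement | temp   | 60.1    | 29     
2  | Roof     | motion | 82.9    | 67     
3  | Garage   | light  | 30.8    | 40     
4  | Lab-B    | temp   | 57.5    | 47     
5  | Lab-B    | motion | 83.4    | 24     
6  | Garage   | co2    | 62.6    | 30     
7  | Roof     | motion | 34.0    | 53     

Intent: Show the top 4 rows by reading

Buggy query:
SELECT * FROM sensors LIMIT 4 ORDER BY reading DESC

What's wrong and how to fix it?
Bug: LIMIT must come after ORDER BY

Fix: Swap the clauses: ORDER BY first, then LIMIT

Corrected query:
SELECT * FROM sensors ORDER BY reading DESC LIMIT 4

Result:
id | location | kind   | reading | battery
---+----------+--------+---------+--------
5  | Lab-B    | motion | 83.4    | 24     
2  | Roof     | motion | 82.9    | 67     
6  | Garage   | co2    | 62.6    | 30     
1  | Basement | temp   | 60.1    | 29     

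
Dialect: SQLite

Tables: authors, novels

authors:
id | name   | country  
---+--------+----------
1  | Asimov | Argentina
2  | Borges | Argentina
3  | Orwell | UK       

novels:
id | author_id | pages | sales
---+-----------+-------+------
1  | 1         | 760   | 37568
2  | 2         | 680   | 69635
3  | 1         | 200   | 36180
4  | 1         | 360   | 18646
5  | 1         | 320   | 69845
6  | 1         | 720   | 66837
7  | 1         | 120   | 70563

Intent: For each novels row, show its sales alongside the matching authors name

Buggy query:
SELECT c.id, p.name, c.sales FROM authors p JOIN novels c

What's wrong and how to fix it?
Bug: JOIN with no ON clause produces a cartesian product; every novels row pairs with every authors row

Fix: Specify the join condition linking the foreign key to the parent id

Corrected query:
SELECT c.id, p.name, c.sales FROM authors p JOIN novels c ON c.author_id = p.id

Result:
id | name   | sales
---+--------+------
1  | Asimov | 37568
2  | Borges | 69635
3  | Asimov | 36180
4  | Asimov | 18646
5  | Asimov | 69845
6  | Asimov | 66837
7  | Asimov | 70563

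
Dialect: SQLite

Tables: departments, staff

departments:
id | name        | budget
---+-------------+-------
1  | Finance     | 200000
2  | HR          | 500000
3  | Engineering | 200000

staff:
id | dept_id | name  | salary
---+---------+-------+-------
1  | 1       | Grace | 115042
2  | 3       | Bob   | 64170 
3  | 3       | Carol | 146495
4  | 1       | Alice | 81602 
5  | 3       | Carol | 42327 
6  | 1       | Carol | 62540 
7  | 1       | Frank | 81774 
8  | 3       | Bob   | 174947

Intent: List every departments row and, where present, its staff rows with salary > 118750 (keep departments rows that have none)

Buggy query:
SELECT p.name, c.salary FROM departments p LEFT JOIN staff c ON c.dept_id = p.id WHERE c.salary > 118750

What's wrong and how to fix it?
Bug: A WHERE condition on the right-hand table after LEFT JOIN drops unmatched parents

Fix: Move the right-table condition into the ON clause so unmatched parents are kept

Corrected query:
SELECT p.name, c.salary FROM departments p LEFT JOIN staff c ON c.dept_id = p.id AND c.salary > 118750

Result:
name        | salary
------------+-------
Finance     | NULL  
HR          | NULL  
Engineering | 146495
Engineering | 174947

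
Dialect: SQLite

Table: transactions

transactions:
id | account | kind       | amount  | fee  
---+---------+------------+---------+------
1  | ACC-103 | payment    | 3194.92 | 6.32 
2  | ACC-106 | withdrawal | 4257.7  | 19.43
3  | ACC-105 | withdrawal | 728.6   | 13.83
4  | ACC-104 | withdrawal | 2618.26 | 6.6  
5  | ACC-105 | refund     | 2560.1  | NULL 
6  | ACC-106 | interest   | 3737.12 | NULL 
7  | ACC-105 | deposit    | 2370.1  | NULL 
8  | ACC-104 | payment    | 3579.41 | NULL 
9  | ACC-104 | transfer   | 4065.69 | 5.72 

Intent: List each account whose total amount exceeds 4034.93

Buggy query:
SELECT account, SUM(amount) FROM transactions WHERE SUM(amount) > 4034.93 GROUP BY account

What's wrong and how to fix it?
Bug: SUM(amount) is an aggregate, but WHERE filters rows before aggregation

Fix: Move the aggregate condition to a HAVING clause

Corrected query:
SELECT account, SUM(amount) FROM transactions GROUP BY account HAVING SUM(amount) > 4034.93

Result:
account | SUM(amount)
--------+------------
ACC-104 | 10263.36   
ACC-105 | 5658.8     
ACC-106 | 7994.82    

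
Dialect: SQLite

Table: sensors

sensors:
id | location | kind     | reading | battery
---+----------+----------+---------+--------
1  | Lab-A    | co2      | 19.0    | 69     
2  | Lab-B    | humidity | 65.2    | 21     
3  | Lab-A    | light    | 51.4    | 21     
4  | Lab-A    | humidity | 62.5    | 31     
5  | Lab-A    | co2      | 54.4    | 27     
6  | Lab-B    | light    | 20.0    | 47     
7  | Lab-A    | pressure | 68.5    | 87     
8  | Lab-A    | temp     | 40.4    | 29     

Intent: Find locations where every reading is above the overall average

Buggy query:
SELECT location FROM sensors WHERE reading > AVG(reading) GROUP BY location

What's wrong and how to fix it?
Bug: WHERE evaluates per row before aggregation, so AVG() is unavailable

Fix: Use a subquery for AVG and a HAVING MIN(...) filter so the condition holds for every row in the group

Corrected query:
SELECT location FROM sensors GROUP BY location HAVING MIN(reading) > (SELECT AVG(reading) FROM sensors)

Result:
(no rows)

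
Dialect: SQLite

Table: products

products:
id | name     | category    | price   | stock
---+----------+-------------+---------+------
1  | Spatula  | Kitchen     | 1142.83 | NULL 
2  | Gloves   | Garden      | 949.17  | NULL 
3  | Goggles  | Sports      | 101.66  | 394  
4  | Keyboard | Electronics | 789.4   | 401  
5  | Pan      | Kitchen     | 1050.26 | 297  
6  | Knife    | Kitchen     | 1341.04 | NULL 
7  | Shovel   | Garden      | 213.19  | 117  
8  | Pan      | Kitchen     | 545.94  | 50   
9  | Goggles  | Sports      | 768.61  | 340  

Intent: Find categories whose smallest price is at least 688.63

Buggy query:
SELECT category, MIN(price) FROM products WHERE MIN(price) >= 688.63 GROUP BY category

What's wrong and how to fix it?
Bug: MIN() in WHERE is a misuse of aggregate

Fix: Use HAVING for the per-group MIN condition

Corrected query:
SELECT category, MIN(price) FROM products GROUP BY category HAVING MIN(price) >= 688.63

Result:
category    | MIN(price)
------------+-----------
Electronics | 789.4     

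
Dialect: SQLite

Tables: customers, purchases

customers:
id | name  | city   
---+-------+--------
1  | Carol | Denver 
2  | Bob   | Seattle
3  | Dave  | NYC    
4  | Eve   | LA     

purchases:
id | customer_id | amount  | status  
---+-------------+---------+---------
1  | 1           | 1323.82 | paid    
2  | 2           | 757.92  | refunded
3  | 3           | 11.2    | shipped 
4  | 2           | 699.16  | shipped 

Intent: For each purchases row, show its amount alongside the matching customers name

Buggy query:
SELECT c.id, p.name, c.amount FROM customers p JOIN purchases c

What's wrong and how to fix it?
Bug: JOIN with no ON clause produces a cartesian product; every purchases row pairs with every customers row

Fix: Add ON c.customer_id = p.id to the JOIN

Corrected query:
SELECT c.id, p.name, c.amount FROM customers p JOIN purchases c ON c.customer_id = p.id

Result:
id | name  | amount 
---+-------+--------
1  | Carol | 1323.82
2  | Bob   | 757.92 
3  | Dave  | 11.2   
4  | Bob   | 699.16 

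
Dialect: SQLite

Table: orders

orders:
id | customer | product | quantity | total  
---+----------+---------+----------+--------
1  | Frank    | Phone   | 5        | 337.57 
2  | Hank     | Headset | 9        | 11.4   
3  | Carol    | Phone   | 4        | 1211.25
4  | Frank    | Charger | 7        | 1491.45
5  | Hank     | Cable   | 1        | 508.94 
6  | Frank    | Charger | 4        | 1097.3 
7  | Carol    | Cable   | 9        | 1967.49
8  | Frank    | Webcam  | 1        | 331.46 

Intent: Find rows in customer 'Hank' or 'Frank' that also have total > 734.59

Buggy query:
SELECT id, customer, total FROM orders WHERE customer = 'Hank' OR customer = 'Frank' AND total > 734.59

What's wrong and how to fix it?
Bug: AND binds tighter than OR, so this parses as customer = 'Hank' OR (customer = 'Frank' AND total > 734.59)

Fix: Group the OR with parentheses (or use IN), then AND the threshold

Corrected query:
SELECT id, customer, total FROM orders WHERE (customer = 'Hank' OR customer = 'Frank') AND total > 734.59

Result:
id | customer | total  
---+----------+--------
4  | Frank    | 1491.45
6  | Frank    | 1097.3 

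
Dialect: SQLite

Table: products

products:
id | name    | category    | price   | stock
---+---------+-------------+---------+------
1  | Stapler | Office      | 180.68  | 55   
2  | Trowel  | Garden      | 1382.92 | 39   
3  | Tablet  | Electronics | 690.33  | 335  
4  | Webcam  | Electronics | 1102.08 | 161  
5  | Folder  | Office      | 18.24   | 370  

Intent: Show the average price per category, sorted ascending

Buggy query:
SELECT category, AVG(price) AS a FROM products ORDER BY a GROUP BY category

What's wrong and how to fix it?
Bug: ORDER BY appears before GROUP BY; SQL clause order requires GROUP BY first

Fix: Reorder: SELECT … FROM … GROUP BY … ORDER BY …

Corrected query:
SELECT category, AVG(price) AS a FROM products GROUP BY category ORDER BY a

Result:
category    | a      
------------+--------
Office      | 99.46  
Electronics | 896.205
Garden      | 1382.92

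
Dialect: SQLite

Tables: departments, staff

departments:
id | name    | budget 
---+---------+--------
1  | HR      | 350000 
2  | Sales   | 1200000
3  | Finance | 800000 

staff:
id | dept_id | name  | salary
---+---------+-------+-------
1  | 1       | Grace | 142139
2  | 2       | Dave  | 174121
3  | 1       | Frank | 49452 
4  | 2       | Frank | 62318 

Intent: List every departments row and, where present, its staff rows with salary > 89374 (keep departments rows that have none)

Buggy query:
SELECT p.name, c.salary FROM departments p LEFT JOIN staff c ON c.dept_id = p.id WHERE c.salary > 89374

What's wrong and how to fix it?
Bug: Filtering c.salary in WHERE discards the NULL rows produced by LEFT JOIN, turning it into an inner join

Fix: Put 'c.salary > 89374' in the JOIN's ON clause instead of WHERE

Corrected query:
SELECT p.name, c.salary FROM departments p LEFT JOIN staff c ON c.dept_id = p.id AND c.salary > 89374

Result:
name    | salary
--------+-------
HR      | 142139
Sales   | 174121
Finance | NULL  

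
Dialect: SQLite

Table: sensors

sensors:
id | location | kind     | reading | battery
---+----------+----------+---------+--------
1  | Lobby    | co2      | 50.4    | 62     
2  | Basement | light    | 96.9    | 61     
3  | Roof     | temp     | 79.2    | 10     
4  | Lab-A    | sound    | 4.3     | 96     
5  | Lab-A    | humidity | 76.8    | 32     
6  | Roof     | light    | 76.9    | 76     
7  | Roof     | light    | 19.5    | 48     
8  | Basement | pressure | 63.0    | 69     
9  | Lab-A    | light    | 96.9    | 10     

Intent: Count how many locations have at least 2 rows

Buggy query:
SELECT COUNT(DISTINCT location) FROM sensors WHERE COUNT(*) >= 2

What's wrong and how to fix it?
Bug: WHERE filters individual rows, not groups, so a group-level COUNT is invalid there

Fix: Group first with HAVING COUNT(*) >= 2, then COUNT the resulting groups

Corrected query:
SELECT COUNT(*) FROM (SELECT location FROM sensors GROUP BY location HAVING COUNT(*) >= 2)

Result:
COUNT(*)
--------
3       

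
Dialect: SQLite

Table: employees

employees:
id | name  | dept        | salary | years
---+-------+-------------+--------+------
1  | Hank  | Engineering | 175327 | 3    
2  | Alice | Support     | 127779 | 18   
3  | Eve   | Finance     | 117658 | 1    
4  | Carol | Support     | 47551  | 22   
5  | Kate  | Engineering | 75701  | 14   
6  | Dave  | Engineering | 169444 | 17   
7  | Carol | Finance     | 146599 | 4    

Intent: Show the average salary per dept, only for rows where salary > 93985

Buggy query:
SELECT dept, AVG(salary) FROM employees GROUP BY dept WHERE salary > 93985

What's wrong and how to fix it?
Bug: WHERE cannot follow GROUP BY

Fix: Place WHERE between FROM and GROUP BY

Corrected query:
SELECT dept, AVG(salary) FROM employees WHERE salary > 93985 GROUP BY dept

Result:
dept        | AVG(salary)
------------+------------
Engineering | 172385.5   
Finance     | 132128.5   
Support     | 127779     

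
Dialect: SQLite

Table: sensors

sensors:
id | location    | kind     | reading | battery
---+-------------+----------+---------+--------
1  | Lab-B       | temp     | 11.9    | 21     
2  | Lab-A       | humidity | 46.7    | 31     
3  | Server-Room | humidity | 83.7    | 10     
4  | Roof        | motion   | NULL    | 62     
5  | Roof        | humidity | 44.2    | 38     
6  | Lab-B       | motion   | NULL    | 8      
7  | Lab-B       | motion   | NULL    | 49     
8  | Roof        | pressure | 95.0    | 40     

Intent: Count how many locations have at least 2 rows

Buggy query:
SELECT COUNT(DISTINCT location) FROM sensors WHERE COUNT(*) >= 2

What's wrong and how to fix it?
Bug: WHERE filters individual rows, not groups, so a group-level COUNT is invalid there

Fix: Use a subquery that GROUPs and filters with HAVING, then count its rows

Corrected query:
SELECT COUNT(*) FROM (SELECT location FROM sensors GROUP BY location HAVING COUNT(*) >= 2)

Result:
COUNT(*)
--------
2       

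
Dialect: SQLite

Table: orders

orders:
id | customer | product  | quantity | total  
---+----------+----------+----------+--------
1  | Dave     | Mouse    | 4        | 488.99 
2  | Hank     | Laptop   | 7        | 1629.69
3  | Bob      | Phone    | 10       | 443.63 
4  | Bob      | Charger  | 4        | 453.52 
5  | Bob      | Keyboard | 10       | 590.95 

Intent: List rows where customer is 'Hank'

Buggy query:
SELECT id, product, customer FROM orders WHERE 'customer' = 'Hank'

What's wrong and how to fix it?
Bug: Single quotes denote string literals in SQL; the column name is being compared as a constant string

Fix: Remove the quotes around the column name (or use double quotes for an identifier)

Corrected query:
SELECT id, product, customer FROM orders WHERE customer = 'Hank'

Result:
id | product | customer
---+---------+---------
2  | Laptop  | Hank    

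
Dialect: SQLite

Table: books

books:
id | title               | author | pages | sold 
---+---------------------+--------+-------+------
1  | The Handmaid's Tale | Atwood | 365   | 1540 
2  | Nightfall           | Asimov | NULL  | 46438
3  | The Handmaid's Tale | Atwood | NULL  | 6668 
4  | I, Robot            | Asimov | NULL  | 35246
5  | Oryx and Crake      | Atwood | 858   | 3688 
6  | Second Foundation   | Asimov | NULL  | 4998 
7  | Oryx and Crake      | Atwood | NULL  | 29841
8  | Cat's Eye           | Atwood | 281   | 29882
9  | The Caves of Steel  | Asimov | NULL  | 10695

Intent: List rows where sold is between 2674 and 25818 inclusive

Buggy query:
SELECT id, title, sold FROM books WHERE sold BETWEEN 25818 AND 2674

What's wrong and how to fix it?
Bug: The bounds are reversed; BETWEEN a AND b requires a <= b to match anything

Fix: Swap the bounds so the smaller value comes first

Corrected query:
SELECT id, title, sold FROM books WHERE sold BETWEEN 2674 AND 25818

Result:
id | title               | sold 
---+---------------------+------
3  | The Handmaid's Tale | 6668 
5  | Oryx and Crake      | 3688 
6  | Second Foundation   | 4998 
9  | The Caves of Steel  | 10695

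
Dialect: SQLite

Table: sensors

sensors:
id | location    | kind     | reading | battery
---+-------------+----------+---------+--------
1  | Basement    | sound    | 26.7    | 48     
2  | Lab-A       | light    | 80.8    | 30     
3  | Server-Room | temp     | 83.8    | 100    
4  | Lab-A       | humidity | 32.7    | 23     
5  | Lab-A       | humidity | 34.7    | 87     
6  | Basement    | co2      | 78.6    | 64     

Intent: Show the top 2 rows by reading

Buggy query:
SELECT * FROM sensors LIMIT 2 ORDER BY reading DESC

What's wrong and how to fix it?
Bug: ORDER BY cannot follow LIMIT; LIMIT is the final clause

Fix: Sort with ORDER BY, then apply LIMIT

Corrected query:
SELECT * FROM sensors ORDER BY reading DESC LIMIT 2

Result:
id | location    | kind  | reading | battery
---+-------------+-------+---------+--------
3  | Server-Room | temp  | 83.8    | 100    
2  | Lab-A       | light | 80.8    | 30     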